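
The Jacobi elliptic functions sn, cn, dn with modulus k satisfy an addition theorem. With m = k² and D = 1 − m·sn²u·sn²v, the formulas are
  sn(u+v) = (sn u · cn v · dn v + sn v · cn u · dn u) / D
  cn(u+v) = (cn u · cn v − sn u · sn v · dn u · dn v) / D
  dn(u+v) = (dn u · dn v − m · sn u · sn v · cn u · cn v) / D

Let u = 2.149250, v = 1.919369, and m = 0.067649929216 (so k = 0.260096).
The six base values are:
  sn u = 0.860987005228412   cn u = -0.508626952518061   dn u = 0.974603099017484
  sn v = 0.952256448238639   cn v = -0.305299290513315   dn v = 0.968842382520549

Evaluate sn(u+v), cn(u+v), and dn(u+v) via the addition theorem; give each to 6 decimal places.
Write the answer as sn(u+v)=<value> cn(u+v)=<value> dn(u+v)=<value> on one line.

sn(u+v)=-0.761332 cn(u+v)=-0.648362 dn(u+v)=0.980198

m = k² = 0.067649929216
D = 1 − m·sn²u·sn²v = 0.9545254526959353
sn(u+v) = (sn u·cn v·dn v + sn v·cn u·dn u)/D = -0.7267111469027062/0.9545254526959353 = -0.7613323928138358
cn(u+v) = (cn u·cn v − sn u·sn v·dn u·dn v)/D = -0.6188778141214415/0.9545254526959353 = -0.648361772201569
dn(u+v) = (dn u·dn v − m·sn u·sn v·cn u·cn v)/D = 0.9356240148786774/0.9545254526959353 = 0.9801980787794886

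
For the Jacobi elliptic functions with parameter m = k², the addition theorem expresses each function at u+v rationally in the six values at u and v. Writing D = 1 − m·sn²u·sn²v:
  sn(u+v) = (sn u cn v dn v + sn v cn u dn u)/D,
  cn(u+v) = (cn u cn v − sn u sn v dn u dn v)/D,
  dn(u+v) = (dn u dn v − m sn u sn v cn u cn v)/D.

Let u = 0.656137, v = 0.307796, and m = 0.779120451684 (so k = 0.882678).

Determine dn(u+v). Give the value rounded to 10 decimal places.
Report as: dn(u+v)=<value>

sn u = 0.5833620595906031, cn u = 0.8122122305347351, dn u = 0.857237722000064
sn v = 0.2994280818090529, cn v = 0.9541188730049056, dn v = 0.9644409056034282
m = k² = 0.779120451684
D = 1 − m·sn²u·sn²v = 0.9762279835862854
dn(u+v) = (dn u·dn v − m·sn u·sn v·cn u·cn v)/D = 0.7212903756582518/0.9762279835862854 = 0.738854435424509

dn(u+v)=0.7388544354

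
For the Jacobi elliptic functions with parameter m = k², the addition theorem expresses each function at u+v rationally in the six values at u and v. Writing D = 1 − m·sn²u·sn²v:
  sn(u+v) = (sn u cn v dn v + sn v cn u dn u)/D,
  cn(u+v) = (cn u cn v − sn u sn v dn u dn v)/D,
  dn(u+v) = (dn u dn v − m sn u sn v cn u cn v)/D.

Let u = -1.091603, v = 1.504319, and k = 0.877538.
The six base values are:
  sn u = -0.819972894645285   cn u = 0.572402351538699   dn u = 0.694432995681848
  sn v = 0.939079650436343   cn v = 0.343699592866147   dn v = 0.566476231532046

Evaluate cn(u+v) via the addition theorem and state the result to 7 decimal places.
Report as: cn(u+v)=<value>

cn(u+v)=0.9194783

m = k² = 0.770072941444
D = 1 − m·sn²u·sn²v = 0.5434002013600745
cn(u+v) = (cn u·cn v − sn u·sn v·dn u·dn v)/D = 0.4996447029781002/0.5434002013600745 = 0.919478317688402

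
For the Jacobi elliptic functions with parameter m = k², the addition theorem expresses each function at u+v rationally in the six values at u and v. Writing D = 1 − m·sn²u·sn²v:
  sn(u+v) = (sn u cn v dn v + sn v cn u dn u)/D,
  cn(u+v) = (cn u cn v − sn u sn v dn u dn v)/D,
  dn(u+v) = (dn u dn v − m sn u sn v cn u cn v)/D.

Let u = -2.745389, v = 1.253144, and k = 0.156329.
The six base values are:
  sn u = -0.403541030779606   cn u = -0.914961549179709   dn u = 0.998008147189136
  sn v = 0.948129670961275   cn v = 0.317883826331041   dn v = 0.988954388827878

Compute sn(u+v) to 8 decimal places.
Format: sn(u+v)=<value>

sn(u+v)=-0.99620049

m = k² = 0.024438756241
D = 1 − m·sn²u·sn²v = 0.9964224149009519
sn(u+v) = (sn u·cn v·dn v + sn v·cn u·dn u)/D = -0.9926365010315101/0.9964224149009519 = -0.9962004930711859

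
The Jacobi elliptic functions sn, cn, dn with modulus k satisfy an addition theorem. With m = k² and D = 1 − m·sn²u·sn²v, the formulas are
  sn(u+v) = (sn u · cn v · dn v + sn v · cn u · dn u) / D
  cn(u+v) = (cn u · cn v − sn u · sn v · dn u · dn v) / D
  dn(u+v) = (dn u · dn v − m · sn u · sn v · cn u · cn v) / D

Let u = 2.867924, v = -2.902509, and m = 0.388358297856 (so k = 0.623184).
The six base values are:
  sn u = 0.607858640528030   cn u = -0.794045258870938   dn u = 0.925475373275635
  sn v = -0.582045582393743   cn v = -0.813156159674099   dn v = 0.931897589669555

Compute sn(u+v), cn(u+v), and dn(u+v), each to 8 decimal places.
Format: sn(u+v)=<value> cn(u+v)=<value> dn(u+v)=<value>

m = k² = 0.388358297856
D = 1 − m·sn²u·sn²v = 0.9513870728088777
sn(u+v) = (sn u·cn v·dn v + sn v·cn u·dn u)/D = -0.03289461758977592/0.9513870728088777 = -0.03457543047401072
cn(u+v) = (cn u·cn v − sn u·sn v·dn u·dn v)/D = 0.9508182299690447/0.9513870728088777 = 0.9994020910562159
dn(u+v) = (dn u·dn v − m·sn u·sn v·cn u·cn v)/D = 0.9511661983761793/0.9513870728088777 = 0.9997678395691816

sn(u+v)=-0.03457543 cn(u+v)=0.99940209 dn(u+v)=0.99976784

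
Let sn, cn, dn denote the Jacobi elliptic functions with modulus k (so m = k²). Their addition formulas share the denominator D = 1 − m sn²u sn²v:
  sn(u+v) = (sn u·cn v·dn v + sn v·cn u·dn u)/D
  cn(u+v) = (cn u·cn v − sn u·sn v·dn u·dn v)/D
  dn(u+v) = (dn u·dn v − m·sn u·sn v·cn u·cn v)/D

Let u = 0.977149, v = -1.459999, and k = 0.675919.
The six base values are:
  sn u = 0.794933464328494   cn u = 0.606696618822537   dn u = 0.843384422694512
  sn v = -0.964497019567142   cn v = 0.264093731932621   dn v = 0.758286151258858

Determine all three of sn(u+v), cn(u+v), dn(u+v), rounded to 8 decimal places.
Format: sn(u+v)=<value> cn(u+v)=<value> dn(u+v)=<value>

sn(u+v)=-0.45707548 cn(u+v)=0.88942791 dn(u+v)=0.95107958

m = k² = 0.456866494561
D = 1 − m·sn²u·sn²v = 0.7314329994739295
sn(u+v) = (sn u·cn v·dn v + sn v·cn u·dn u)/D = -0.3343200884301297/0.7314329994739295 = -0.4570754787801256
cn(u+v) = (cn u·cn v − sn u·sn v·dn u·dn v)/D = 0.6505569238671584/0.7314329994739295 = 0.8894279097812925
dn(u+v) = (dn u·dn v − m·sn u·sn v·cn u·cn v)/D = 0.6956509904209194/0.7314329994739295 = 0.9510795806605038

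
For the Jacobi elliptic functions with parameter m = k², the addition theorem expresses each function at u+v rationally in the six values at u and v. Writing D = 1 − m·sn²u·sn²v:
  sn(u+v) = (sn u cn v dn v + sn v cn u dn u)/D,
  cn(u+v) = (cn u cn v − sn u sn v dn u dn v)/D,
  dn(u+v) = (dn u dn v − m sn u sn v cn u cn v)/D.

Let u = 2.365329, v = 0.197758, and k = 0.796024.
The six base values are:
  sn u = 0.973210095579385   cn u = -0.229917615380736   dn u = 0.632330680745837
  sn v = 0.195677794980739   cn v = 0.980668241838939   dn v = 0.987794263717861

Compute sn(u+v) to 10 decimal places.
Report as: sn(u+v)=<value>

m = k² = 0.633654208576
D = 1 − m·sn²u·sn²v = 0.9770200739814751
sn(u+v) = (sn u·cn v·dn v + sn v·cn u·dn u)/D = 0.9142987114800609/0.9770200739814751 = 0.9358034044829631

sn(u+v)=0.9358034045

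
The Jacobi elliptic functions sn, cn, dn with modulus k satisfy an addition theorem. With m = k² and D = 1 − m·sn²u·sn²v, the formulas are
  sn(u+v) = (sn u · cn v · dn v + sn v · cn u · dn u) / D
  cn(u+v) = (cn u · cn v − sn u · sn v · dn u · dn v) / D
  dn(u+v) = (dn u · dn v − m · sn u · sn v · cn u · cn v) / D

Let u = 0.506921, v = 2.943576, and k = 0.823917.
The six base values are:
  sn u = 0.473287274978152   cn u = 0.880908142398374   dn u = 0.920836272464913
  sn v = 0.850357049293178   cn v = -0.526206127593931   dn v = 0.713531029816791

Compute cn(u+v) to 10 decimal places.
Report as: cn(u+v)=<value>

m = k² = 0.678839222889
D = 1 − m·sn²u·sn²v = 0.8900439282152143
cn(u+v) = (cn u·cn v − sn u·sn v·dn u·dn v)/D = -0.7279757784553308/0.8900439282152143 = -0.8179099428441973

cn(u+v)=-0.8179099428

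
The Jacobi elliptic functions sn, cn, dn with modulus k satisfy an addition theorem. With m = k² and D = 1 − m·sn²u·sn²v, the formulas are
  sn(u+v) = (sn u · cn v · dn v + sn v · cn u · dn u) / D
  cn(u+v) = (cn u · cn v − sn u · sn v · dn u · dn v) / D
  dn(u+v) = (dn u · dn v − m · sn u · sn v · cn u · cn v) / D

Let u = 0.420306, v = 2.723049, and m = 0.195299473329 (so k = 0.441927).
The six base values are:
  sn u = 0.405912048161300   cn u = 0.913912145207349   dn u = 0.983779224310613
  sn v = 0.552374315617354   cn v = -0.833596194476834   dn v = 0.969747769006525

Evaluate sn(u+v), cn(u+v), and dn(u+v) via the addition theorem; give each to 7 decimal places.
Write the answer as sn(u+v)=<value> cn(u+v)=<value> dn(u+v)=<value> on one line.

m = k² = 0.195299473329
D = 1 − m·sn²u·sn²v = 0.9901817992149204
sn(u+v) = (sn u·cn v·dn v + sn v·cn u·dn u)/D = 0.1685026079738622/0.9901817992149204 = 0.1701734046287882
cn(u+v) = (cn u·cn v − sn u·sn v·dn u·dn v)/D = -0.9757391386033994/0.9901817992149204 = -0.9854141324118742
dn(u+v) = (dn u·dn v − m·sn u·sn v·cn u·cn v)/D = 0.9873777556626125/0.9901817992149204 = 0.9971681528033224

sn(u+v)=0.1701734 cn(u+v)=-0.9854141 dn(u+v)=0.9971682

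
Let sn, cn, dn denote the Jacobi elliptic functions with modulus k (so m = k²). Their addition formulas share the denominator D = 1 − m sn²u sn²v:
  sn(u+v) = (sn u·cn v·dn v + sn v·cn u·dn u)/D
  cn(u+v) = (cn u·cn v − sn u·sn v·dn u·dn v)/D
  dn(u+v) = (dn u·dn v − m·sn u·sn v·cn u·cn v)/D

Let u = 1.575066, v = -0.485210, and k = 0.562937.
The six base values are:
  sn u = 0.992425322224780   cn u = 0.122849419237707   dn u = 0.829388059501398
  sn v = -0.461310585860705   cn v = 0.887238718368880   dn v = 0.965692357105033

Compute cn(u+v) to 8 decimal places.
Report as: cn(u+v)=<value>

m = k² = 0.316898065969
D = 1 − m·sn²u·sn²v = 0.9335795056017025
cn(u+v) = (cn u·cn v − sn u·sn v·dn u·dn v)/D = 0.4756772744571298/0.9335795056017025 = 0.5095198337184474

cn(u+v)=0.50951983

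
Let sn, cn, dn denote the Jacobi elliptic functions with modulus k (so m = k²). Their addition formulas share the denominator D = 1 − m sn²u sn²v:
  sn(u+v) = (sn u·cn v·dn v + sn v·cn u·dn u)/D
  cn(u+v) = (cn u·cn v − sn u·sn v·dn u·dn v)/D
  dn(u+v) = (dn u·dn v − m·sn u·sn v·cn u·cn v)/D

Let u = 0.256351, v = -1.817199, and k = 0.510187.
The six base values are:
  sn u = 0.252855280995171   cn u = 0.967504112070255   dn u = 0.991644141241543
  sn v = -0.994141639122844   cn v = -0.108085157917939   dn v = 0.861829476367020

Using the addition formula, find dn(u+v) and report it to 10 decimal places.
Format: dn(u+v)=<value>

m = k² = 0.260290774969
D = 1 − m·sn²u·sn²v = 0.9835525201805097
dn(u+v) = (dn u·dn v − m·sn u·sn v·cn u·cn v)/D = 0.8477859165541944/0.9835525201805097 = 0.8619630361971943

dn(u+v)=0.8619630362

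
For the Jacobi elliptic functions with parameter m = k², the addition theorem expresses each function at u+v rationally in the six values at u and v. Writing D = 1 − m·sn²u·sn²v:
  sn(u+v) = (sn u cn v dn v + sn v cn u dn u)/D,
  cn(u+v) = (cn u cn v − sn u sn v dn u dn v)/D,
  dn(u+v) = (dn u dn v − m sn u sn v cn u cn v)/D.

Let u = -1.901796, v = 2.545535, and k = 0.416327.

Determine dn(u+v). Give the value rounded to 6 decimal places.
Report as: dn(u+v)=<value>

sn u = -0.9730647982851163, cn u = -0.2305317729475614, dn u = 0.9142665569155383
sn v = 0.6717409433723121, cn v = -0.7407861398523033, dn v = 0.960097967741661
m = k² = 0.173328170929
D = 1 − m·sn²u·sn²v = 0.9259446707288379
dn(u+v) = (dn u·dn v − m·sn u·sn v·cn u·cn v)/D = 0.8971334764268703/0.9259446707288379 = 0.9688845400672921

dn(u+v)=0.968885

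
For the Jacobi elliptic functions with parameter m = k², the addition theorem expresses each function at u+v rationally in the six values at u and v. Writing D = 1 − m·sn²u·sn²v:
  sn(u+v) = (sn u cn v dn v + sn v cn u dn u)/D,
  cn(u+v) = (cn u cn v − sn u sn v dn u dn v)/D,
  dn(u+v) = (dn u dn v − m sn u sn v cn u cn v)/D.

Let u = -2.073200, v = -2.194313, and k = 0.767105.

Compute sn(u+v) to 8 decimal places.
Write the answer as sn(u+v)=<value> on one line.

sn u = -0.99618715502356, cn u = -0.08724191748274212, dn u = 0.6450028698260302
sn v = -0.9862608197655541, cn v = -0.1651956276521178, dn v = 0.6539177957484787
m = k² = 0.588450081025
D = 1 − m·sn²u·sn²v = 0.4319650425264608
sn(u+v) = (sn u·cn v·dn v + sn v·cn u·dn u)/D = 0.1631106463499034/0.4319650425264608 = 0.3776014961671621

sn(u+v)=0.37760150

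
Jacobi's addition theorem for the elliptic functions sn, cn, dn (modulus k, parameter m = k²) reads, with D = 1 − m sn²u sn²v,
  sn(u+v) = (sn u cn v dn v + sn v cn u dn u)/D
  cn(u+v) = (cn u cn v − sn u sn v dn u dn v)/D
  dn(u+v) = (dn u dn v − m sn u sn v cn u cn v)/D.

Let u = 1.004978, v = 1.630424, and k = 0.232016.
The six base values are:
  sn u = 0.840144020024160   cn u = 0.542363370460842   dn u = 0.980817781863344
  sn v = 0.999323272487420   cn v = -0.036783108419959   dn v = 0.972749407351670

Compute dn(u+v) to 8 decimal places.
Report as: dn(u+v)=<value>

m = k² = 0.053831424256
D = 1 − m·sn²u·sn²v = 0.9620549303436026
dn(u+v) = (dn u·dn v − m·sn u·sn v·cn u·cn v)/D = 0.9549915585609661/0.9620549303436026 = 0.992658036916755

dn(u+v)=0.99265804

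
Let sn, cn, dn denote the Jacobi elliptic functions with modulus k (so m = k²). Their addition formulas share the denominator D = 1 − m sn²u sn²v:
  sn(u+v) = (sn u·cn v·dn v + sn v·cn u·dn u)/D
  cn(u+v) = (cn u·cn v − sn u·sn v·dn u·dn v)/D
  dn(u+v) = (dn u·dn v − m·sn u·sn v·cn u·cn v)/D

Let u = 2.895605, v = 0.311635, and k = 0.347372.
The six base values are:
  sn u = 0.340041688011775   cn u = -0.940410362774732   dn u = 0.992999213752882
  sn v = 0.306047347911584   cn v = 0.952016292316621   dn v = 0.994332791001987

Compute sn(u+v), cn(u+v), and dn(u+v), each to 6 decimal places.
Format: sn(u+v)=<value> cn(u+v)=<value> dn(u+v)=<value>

sn(u+v)=0.036143 cn(u+v)=-0.999347 dn(u+v)=0.999921

m = k² = 0.120667306384
D = 1 − m·sn²u·sn²v = 0.9986931336191186
sn(u+v) = (sn u·cn v·dn v + sn v·cn u·dn u)/D = 0.03609540803082319/0.9986931336191186 = 0.03614264163409103
cn(u+v) = (cn u·cn v − sn u·sn v·dn u·dn v)/D = -0.9980406287607048/0.9986931336191186 = -0.9993466412890522
dn(u+v) = (dn u·dn v − m·sn u·sn v·cn u·cn v)/D = 0.998614420234926/0.9986931336191186 = 0.9999211836133214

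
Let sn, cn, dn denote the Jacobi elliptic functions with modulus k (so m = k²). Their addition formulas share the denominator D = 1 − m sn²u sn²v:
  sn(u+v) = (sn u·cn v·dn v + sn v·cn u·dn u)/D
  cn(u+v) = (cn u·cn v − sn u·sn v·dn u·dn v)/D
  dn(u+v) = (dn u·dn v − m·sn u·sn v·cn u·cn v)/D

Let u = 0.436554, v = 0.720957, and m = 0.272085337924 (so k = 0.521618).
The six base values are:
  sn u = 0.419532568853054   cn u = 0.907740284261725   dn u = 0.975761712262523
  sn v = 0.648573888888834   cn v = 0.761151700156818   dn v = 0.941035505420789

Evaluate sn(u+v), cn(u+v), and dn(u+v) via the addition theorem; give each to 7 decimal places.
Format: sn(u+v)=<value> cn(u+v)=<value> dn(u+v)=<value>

sn(u+v)=0.8929537 cn(u+v)=0.4501486 dn(u+v)=0.8849002

m = k² = 0.272085337924
D = 1 − m·sn²u·sn²v = 0.9798555496261225
sn(u+v) = (sn u·cn v·dn v + sn v·cn u·dn u)/D = 0.8749655962018709/0.9798555496261225 = 0.8929536568280152
cn(u+v) = (cn u·cn v − sn u·sn v·dn u·dn v)/D = 0.4410806089551153/0.9798555496261225 = 0.4501486051933019
dn(u+v) = (dn u·dn v − m·sn u·sn v·cn u·cn v)/D = 0.8670743580044458/0.9798555496261225 = 0.8849001858848379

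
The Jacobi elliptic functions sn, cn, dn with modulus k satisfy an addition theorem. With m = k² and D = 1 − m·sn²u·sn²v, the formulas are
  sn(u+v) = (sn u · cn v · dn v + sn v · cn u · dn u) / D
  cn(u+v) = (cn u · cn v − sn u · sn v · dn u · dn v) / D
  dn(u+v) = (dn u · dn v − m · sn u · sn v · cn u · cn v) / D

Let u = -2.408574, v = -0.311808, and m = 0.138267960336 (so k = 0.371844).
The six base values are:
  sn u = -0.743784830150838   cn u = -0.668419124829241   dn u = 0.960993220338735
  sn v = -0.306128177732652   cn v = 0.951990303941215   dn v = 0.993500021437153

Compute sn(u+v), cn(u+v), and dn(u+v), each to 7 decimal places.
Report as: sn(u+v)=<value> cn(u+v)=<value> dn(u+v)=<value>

sn(u+v)=-0.5104926 cn(u+v)=-0.8598821 dn(u+v)=0.9818182

m = k² = 0.138267960336
D = 1 − m·sn²u·sn²v = 0.9928315905789208
sn(u+v) = (sn u·cn v·dn v + sn v·cn u·dn u)/D = -0.5068331818878135/0.9928315905789208 = -0.5104926018644096
cn(u+v) = (cn u·cn v − sn u·sn v·dn u·dn v)/D = -0.8537181578184596/0.9928315905789208 = -0.8598821450883286
dn(u+v) = (dn u·dn v − m·sn u·sn v·cn u·cn v)/D = 0.9747801346897783/0.9928315905789208 = 0.9818182095932134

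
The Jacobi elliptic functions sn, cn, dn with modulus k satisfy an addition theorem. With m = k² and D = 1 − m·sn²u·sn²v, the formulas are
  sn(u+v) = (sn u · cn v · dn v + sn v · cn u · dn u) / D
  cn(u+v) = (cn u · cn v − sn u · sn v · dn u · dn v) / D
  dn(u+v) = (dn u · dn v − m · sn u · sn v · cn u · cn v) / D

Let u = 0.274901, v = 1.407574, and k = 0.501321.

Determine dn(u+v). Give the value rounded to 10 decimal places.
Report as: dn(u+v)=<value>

sn u = 0.2706273497212298, cn u = 0.9626841837190757, dn u = 0.9907539213431464
sn v = 0.9708381625562245, cn v = 0.2397358173583035, dn v = 0.8735683104157217
m = k² = 0.251322745041
D = 1 − m·sn²u·sn²v = 0.9826512238738737
dn(u+v) = (dn u·dn v − m·sn u·sn v·cn u·cn v)/D = 0.8502518567947956/0.9826512238738737 = 0.8652631128294693

dn(u+v)=0.8652631128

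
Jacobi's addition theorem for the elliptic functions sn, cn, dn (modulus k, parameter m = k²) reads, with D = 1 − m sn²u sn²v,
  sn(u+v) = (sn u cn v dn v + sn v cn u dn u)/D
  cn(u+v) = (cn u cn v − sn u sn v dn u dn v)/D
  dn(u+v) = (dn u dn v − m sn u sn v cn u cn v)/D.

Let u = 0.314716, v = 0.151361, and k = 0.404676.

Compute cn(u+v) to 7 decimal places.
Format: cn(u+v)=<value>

sn u = 0.308753791589522, cn u = 0.9511419958024638, dn u = 0.9921636380461882
sn v = 0.1506905907240843, cn v = 0.98858097587766, dn v = 0.9981389352409131
m = k² = 0.163762664976
D = 1 − m·sn²u·sn²v = 0.9996455036507254
cn(u+v) = (cn u·cn v − sn u·sn v·dn u·dn v)/D = 0.8942050979268855/0.9996455036507254 = 0.8945222027821168

cn(u+v)=0.8945222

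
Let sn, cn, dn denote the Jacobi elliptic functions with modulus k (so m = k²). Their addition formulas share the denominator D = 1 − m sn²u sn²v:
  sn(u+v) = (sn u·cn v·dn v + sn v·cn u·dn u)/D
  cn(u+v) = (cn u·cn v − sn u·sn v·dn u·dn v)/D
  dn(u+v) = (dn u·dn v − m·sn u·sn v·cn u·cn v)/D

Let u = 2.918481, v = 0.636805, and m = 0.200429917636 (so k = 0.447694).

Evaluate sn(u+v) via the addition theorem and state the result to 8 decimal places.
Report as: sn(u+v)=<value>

sn(u+v)=-0.23301155

sn u = 0.3886020641535692, cn u = -0.9214056846664151, dn u = 0.9847501026211675
sn v = 0.5882342553780795, cn v = 0.8086905840924552, dn v = 0.9647006438567648
m = k² = 0.200429917636
D = 1 − m·sn²u·sn²v = 0.9895269451583185
sn(u+v) = (sn u·cn v·dn v + sn v·cn u·dn u)/D = -0.230571210172688/0.9895269451583185 = -0.2330115529454309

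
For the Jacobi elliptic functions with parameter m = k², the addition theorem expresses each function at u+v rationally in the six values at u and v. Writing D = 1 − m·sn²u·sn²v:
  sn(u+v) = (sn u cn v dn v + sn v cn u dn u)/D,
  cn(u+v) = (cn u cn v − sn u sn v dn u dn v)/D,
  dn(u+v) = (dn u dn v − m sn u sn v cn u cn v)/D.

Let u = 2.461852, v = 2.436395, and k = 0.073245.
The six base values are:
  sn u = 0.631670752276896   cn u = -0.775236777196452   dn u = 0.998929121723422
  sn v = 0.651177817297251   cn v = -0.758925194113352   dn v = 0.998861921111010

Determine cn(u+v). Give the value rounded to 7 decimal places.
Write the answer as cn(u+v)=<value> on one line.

m = k² = 0.005364830025
D = 1 − m·sn²u·sn²v = 0.9990923117800099
cn(u+v) = (cn u·cn v − sn u·sn v·dn u·dn v)/D = 0.177924848904044/0.9990923117800099 = 0.1780864959185286

cn(u+v)=0.1780865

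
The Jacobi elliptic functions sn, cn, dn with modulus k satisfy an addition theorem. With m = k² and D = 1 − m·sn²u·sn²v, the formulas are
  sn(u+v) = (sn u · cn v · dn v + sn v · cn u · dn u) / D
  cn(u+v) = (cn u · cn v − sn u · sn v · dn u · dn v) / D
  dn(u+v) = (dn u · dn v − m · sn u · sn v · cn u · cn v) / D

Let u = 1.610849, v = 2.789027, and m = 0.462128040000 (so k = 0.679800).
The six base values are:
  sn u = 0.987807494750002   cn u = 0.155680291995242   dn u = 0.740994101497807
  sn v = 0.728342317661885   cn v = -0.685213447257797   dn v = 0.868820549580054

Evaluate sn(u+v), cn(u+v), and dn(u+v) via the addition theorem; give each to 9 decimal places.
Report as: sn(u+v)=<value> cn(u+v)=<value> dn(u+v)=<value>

m = k² = 0.46212804
D = 1 − m·sn²u·sn²v = 0.7607907100525167
sn(u+v) = (sn u·cn v·dn v + sn v·cn u·dn u)/D = -0.5040487470766284/0.7607907100525167 = -0.6625327312971978
cn(u+v) = (cn u·cn v − sn u·sn v·dn u·dn v)/D = -0.5698573199255175/0.7607907100525167 = -0.7490329631998014
dn(u+v) = (dn u·dn v − m·sn u·sn v·cn u·cn v)/D = 0.6792583305233159/0.7607907100525167 = 0.8928320516379955

sn(u+v)=-0.662532731 cn(u+v)=-0.749032963 dn(u+v)=0.892832052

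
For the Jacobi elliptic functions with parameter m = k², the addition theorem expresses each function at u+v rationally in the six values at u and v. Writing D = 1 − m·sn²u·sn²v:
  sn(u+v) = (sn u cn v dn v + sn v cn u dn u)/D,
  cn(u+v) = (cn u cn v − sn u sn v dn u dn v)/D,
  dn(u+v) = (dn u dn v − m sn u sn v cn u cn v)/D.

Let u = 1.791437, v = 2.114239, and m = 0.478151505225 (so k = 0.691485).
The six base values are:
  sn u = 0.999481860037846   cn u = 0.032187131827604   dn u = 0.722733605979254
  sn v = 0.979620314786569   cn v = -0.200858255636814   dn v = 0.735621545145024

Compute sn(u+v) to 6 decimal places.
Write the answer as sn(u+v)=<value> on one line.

m = k² = 0.478151505225
D = 1 − m·sn²u·sn²v = 0.5416144428741781
sn(u+v) = (sn u·cn v·dn v + sn v·cn u·dn u)/D = -0.1248904673510722/0.5416144428741781 = -0.2305892484851727

sn(u+v)=-0.230589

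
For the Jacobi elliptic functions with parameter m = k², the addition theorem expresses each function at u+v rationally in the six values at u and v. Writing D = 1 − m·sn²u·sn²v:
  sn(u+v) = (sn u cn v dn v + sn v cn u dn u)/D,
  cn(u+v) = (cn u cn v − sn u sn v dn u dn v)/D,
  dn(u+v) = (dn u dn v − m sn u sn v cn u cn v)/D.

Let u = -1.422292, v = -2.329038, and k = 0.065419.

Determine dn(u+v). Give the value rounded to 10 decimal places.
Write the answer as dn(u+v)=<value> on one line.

dn(u+v)=0.9993051025

sn u = -0.9887905449894133, cn u = 0.1493092701058411, dn u = 0.9979056877692586
sn v = -0.7281267145885887, cn v = -0.6854425486519114, dn v = 0.9988648891010775
m = k² = 0.004279645561
D = 1 − m·sn²u·sn²v = 0.9977816485951363
dn(u+v) = (dn u·dn v − m·sn u·sn v·cn u·cn v)/D = 0.9970882925796834/0.9977816485951363 = 0.9993051024576077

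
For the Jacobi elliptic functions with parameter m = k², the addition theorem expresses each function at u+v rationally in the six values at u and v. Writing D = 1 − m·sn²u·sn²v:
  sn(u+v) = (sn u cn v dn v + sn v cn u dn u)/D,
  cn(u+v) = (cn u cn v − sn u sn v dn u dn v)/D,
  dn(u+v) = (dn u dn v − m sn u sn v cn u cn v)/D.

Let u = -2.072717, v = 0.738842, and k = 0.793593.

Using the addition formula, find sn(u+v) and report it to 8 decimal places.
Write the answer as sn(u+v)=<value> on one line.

sn u = -0.9985120438824468, cn u = -0.05453162588534037, dn u = 0.6099860287801231
sn v = 0.645191599479004, cn v = 0.7640208112098286, dn v = 0.8589738026999636
m = k² = 0.629789849649
D = 1 − m·sn²u·sn²v = 0.7386155903640899
sn(u+v) = (sn u·cn v·dn v + sn v·cn u·dn u)/D = -0.6767587049110262/0.7386155903640899 = -0.9162529382536155

sn(u+v)=-0.91625294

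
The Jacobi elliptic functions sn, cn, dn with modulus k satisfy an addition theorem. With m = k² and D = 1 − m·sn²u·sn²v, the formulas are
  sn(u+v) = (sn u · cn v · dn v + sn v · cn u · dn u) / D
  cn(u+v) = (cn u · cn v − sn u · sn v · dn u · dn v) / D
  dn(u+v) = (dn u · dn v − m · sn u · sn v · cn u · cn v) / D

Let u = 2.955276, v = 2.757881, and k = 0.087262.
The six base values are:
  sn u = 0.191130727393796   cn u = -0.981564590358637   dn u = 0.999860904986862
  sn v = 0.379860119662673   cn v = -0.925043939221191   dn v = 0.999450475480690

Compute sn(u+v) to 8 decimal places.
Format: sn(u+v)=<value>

m = k² = 0.007614656644
D = 1 − m·sn²u·sn²v = 0.9999598617205932
sn(u+v) = (sn u·cn v·dn v + sn v·cn u·dn u)/D = -0.5495125428322688/0.9999598617205932 = -0.5495346002055955

sn(u+v)=-0.54953460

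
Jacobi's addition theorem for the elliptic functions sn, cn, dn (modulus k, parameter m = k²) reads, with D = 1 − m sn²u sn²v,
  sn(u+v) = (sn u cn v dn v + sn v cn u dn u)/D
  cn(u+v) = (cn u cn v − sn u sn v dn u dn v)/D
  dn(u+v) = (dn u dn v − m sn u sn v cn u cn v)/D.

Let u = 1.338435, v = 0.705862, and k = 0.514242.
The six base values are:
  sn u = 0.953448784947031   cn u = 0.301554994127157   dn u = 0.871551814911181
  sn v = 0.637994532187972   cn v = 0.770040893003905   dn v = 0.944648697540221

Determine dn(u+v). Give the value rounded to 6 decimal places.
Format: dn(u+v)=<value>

m = k² = 0.264444834564
D = 1 − m·sn²u·sn²v = 0.9021493441338579
dn(u+v) = (dn u·dn v − m·sn u·sn v·cn u·cn v)/D = 0.7859569220223423/0.9021493441338579 = 0.8712048921089995

dn(u+v)=0.871205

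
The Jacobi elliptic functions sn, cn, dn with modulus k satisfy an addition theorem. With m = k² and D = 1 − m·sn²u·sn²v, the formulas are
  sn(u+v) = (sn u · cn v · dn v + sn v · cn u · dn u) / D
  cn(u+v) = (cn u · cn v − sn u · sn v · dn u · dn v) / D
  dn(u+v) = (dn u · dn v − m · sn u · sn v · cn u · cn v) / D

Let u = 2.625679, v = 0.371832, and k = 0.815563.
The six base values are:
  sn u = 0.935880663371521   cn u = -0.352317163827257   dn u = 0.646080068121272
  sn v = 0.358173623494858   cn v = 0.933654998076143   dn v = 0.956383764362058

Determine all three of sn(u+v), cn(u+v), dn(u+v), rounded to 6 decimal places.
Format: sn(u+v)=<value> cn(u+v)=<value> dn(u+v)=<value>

m = k² = 0.665143006969
D = 1 − m·sn²u·sn²v = 0.9252617062308081
sn(u+v) = (sn u·cn v·dn v + sn v·cn u·dn u)/D = 0.7541489374318829/0.9252617062308081 = 0.8150655456217046
cn(u+v) = (cn u·cn v − sn u·sn v·dn u·dn v)/D = -0.5360677244411457/0.9252617062308081 = -0.5793687567865504
dn(u+v) = (dn u·dn v − m·sn u·sn v·cn u·cn v)/D = 0.6912419105915438/0.9252617062308081 = 0.7470771846890985

sn(u+v)=0.815066 cn(u+v)=-0.579369 dn(u+v)=0.747077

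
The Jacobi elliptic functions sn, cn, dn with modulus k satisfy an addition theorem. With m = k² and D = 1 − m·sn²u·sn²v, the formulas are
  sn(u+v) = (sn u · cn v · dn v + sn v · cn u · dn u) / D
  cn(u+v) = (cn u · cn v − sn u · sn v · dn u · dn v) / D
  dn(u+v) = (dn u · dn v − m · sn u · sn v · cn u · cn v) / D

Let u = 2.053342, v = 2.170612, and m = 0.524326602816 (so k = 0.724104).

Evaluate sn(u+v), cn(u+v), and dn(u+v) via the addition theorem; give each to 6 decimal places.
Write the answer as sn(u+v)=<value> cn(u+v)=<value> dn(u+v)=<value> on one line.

sn(u+v)=-0.448088 cn(u+v)=-0.893990 dn(u+v)=0.945899

sn u = 0.9924245725459893, cn u = -0.1228554752825877, dn u = 0.6954044175038796
sn v = 0.9790099543148788, cn v = -0.2038124366970253, dn v = 0.7053039536294804
m = k² = 0.524326602816
D = 1 − m·sn²u·sn²v = 0.5050388339039116
sn(u+v) = (sn u·cn v·dn v + sn v·cn u·dn u)/D = -0.226301723466194/0.5050388339039116 = -0.4480877672651408
cn(u+v) = (cn u·cn v − sn u·sn v·dn u·dn v)/D = -0.4514994503952946/0.5050388339039116 = -0.8939895708716859
dn(u+v) = (dn u·dn v − m·sn u·sn v·cn u·cn v)/D = 0.4777155673736798/0.5050388339039116 = 0.945898682049804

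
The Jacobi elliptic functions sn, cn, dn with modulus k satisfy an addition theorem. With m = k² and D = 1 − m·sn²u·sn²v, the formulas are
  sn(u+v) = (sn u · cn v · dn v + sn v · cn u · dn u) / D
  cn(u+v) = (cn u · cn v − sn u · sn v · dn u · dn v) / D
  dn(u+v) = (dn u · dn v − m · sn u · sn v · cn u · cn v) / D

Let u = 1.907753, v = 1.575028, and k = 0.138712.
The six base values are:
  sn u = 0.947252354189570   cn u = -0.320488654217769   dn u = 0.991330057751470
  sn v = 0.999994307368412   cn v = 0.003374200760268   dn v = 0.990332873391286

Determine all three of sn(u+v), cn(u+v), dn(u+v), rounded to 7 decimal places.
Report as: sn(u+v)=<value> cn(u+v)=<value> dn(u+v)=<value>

sn(u+v)=-0.3200687 cn(u+v)=-0.9473943 dn(u+v)=0.9990140

m = k² = 0.019241018944
D = 1 − m·sn²u·sn²v = 0.9827354799643146
sn(u+v) = (sn u·cn v·dn v + sn v·cn u·dn u)/D = -0.3145429061342069/0.9827354799643146 = -0.3200687392965894
cn(u+v) = (cn u·cn v − sn u·sn v·dn u·dn v)/D = -0.9310380141440731/0.9827354799643146 = -0.9473943224049276
dn(u+v) = (dn u·dn v − m·sn u·sn v·cn u·cn v)/D = 0.9817664540385587/0.9827354799643146 = 0.9990139504011892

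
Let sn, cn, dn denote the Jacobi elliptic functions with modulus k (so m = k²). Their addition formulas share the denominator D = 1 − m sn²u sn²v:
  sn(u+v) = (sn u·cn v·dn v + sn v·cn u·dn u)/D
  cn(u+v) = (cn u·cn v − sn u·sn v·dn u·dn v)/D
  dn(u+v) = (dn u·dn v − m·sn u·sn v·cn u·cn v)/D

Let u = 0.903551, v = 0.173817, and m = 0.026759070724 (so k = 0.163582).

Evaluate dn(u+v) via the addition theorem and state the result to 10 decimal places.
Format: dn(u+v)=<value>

dn(u+v)=0.9896175981

sn u = 0.7837988222291928, cn u = 0.6210148196880089, dn u = 0.9917463469072179
sn v = 0.1729201567648649, cn v = 0.9849358453140055, dn v = 0.9995998533620152
m = k² = 0.026759070724
D = 1 − m·sn²u·sn²v = 0.9995084457202612
dn(u+v) = (dn u·dn v − m·sn u·sn v·cn u·cn v)/D = 0.9891311473529861/0.9995084457202612 = 0.9896175981186462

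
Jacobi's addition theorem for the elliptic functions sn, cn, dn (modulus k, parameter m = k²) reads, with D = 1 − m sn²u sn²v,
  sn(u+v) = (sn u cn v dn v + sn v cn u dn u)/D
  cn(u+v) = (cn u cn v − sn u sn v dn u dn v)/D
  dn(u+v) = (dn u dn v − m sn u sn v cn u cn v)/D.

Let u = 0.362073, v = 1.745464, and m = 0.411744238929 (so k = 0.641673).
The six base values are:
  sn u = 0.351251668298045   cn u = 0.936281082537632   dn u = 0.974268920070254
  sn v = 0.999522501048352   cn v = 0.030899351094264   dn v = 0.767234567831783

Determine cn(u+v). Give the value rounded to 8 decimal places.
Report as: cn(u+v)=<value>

m = k² = 0.411744238929
D = 1 − m·sn²u·sn²v = 0.9492484309938359
cn(u+v) = (cn u·cn v − sn u·sn v·dn u·dn v)/D = -0.2335022417723941/0.9492484309938359 = -0.2459864395329303

cn(u+v)=-0.24598644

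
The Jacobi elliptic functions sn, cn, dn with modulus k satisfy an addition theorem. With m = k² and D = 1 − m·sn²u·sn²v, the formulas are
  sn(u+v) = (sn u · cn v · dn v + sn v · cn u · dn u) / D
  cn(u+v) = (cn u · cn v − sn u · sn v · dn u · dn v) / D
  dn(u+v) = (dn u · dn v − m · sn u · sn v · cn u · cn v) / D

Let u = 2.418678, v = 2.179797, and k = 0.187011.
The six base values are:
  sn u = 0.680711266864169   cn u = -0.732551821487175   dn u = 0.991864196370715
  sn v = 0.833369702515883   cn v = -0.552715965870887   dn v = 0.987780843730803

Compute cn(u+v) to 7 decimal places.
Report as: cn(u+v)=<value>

m = k² = 0.034973114121
D = 1 − m·sn²u·sn²v = 0.9887452566004882
cn(u+v) = (cn u·cn v − sn u·sn v·dn u·dn v)/D = -0.1509004075834759/0.9887452566004882 = -0.1526180849679147

cn(u+v)=-0.1526181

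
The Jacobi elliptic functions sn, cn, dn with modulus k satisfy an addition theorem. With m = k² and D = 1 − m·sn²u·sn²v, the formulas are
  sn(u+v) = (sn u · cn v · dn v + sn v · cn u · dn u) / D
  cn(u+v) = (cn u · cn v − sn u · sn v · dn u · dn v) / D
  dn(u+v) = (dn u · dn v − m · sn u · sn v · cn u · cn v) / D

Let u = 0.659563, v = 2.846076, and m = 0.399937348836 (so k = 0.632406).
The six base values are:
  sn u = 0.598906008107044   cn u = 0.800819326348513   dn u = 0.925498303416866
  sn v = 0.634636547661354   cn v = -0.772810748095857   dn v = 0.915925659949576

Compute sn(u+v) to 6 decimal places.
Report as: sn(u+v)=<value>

sn(u+v)=0.049285

m = k² = 0.399937348836
D = 1 − m·sn²u·sn²v = 0.9422224049561491
sn(u+v) = (sn u·cn v·dn v + sn v·cn u·dn u)/D = 0.04643732545719867/0.9422224049561491 = 0.04928488774299509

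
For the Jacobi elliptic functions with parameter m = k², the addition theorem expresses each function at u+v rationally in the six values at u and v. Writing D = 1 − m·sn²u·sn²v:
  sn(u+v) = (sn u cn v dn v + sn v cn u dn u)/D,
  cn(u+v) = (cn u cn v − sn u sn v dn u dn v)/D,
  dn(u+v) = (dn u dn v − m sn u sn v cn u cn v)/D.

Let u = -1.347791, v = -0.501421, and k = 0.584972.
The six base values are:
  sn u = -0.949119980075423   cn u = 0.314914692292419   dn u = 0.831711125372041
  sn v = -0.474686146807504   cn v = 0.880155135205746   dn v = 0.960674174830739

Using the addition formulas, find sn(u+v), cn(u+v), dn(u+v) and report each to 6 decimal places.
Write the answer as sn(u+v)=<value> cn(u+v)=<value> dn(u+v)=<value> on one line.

sn(u+v)=-0.996033 cn(u+v)=-0.088985 dn(u+v)=0.812722

m = k² = 0.342192240784
D = 1 − m·sn²u·sn²v = 0.9305414833265929
sn(u+v) = (sn u·cn v·dn v + sn v·cn u·dn u)/D = -0.9268499701628012/0.9305414833265929 = -0.9960329407877713
cn(u+v) = (cn u·cn v − sn u·sn v·dn u·dn v)/D = -0.08280449867531516/0.9305414833265929 = -0.08898528454561461
dn(u+v) = (dn u·dn v − m·sn u·sn v·cn u·cn v)/D = 0.7562717177048223/0.9305414833265929 = 0.81272219589956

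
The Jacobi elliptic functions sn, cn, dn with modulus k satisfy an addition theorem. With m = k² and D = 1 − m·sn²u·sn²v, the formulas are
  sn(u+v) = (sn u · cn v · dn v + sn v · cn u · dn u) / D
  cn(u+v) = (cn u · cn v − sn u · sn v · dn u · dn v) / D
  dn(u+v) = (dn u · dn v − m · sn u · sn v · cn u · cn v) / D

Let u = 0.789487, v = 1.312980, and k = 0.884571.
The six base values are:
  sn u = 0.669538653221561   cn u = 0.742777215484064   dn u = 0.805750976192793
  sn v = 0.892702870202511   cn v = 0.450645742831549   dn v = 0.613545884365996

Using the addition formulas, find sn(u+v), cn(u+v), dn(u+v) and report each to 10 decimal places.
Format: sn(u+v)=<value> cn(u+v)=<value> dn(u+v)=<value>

sn(u+v)=0.9985151165 cn(u+v)=0.0544753341 dn(u+v)=0.4688882190

m = k² = 0.782465854041
D = 1 − m·sn²u·sn²v = 0.7204686219805324
sn(u+v) = (sn u·cn v·dn v + sn v·cn u·dn u)/D = 0.7193988100455421/0.7204686219805324 = 0.9985151165472697
cn(u+v) = (cn u·cn v − sn u·sn v·dn u·dn v)/D = 0.03924776889945896/0.7204686219805324 = 0.05447533411180184
dn(u+v) = (dn u·dn v − m·sn u·sn v·cn u·cn v)/D = 0.3378192490039656/0.7204686219805324 = 0.4688882189974038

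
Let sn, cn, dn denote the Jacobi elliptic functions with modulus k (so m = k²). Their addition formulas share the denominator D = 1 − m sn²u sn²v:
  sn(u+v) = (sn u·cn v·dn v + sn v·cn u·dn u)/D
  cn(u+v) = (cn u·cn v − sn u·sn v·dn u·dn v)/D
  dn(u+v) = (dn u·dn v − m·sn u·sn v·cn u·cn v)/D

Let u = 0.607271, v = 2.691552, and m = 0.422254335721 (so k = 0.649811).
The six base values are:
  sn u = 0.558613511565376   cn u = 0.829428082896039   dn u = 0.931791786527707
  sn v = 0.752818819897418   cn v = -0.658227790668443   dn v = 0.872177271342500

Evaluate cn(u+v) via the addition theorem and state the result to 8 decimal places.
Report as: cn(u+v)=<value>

cn(u+v)=-0.95935639

m = k² = 0.422254335721
D = 1 − m·sn²u·sn²v = 0.9253245368376516
cn(u+v) = (cn u·cn v − sn u·sn v·dn u·dn v)/D = -0.8877160105455484/0.9253245368376516 = -0.9593563935734025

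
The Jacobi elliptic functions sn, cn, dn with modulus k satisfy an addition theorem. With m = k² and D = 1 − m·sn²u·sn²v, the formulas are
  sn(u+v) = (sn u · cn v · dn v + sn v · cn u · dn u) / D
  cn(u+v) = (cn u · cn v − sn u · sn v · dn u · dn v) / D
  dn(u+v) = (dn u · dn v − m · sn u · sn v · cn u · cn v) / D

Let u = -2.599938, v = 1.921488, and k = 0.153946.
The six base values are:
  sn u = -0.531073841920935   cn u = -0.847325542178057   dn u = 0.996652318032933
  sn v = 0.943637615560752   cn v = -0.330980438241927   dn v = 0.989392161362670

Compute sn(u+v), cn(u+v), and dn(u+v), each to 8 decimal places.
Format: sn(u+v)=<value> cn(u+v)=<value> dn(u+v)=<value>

sn(u+v)=-0.62671123 cn(u+v)=0.77925159 dn(u+v)=0.99533495

m = k² = 0.023699370916
D = 1 − m·sn²u·sn²v = 0.9940480794045682
sn(u+v) = (sn u·cn v·dn v + sn v·cn u·dn u)/D = -0.6229810944587334/0.9940480794045682 = -0.6267112299355753
cn(u+v) = (cn u·cn v − sn u·sn v·dn u·dn v)/D = 0.7746135424293262/0.9940480794045682 = 0.7792515859930209
dn(u+v) = (dn u·dn v − m·sn u·sn v·cn u·cn v)/D = 0.9894107990591066/0.9940480794045682 = 0.9953349536692035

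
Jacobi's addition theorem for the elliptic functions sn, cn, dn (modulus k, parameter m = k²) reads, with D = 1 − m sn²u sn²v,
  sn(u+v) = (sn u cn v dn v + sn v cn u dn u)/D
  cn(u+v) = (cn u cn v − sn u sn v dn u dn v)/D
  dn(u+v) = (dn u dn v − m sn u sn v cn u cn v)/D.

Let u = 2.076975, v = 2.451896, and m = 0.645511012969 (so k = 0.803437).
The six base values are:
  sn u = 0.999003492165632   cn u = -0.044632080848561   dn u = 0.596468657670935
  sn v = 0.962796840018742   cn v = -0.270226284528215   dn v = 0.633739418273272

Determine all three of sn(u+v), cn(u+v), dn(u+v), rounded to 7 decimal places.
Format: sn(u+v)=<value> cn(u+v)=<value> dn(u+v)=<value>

m = k² = 0.645511012969
D = 1 − m·sn²u·sn²v = 0.4028176255257177
sn(u+v) = (sn u·cn v·dn v + sn v·cn u·dn u)/D = -0.196713621674112/0.4028176255257177 = -0.4883441269914167
cn(u+v) = (cn u·cn v − sn u·sn v·dn u·dn v)/D = -0.351519260470933/0.4028176255257177 = -0.8726511408535435
dn(u+v) = (dn u·dn v − m·sn u·sn v·cn u·cn v)/D = 0.3705174551555934/0.4028176255257177 = 0.9198144065122044

sn(u+v)=-0.4883441 cn(u+v)=-0.8726511 dn(u+v)=0.9198144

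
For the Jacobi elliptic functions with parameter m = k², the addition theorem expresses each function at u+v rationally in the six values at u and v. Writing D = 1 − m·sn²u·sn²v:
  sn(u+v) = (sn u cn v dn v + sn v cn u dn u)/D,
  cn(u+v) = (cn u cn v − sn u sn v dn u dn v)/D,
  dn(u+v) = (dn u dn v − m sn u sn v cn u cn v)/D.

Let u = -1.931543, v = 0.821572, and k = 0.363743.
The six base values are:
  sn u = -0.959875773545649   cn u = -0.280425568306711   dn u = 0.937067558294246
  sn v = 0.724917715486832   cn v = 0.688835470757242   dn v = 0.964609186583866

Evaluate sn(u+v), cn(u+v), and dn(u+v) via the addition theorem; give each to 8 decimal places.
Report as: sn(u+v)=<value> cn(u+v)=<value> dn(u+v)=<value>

m = k² = 0.132308970049
D = 1 − m·sn²u·sn²v = 0.9359385482771291
sn(u+v) = (sn u·cn v·dn v + sn v·cn u·dn u)/D = -0.8282884109043102/0.9359385482771291 = -0.884981618108389
cn(u+v) = (cn u·cn v − sn u·sn v·dn u·dn v)/D = 0.4357972860318343/0.9359385482771291 = 0.4656259610570028
dn(u+v) = (dn u·dn v − m·sn u·sn v·cn u·cn v)/D = 0.8861201105608371/0.9359385482771291 = 0.9467716787517754

sn(u+v)=-0.88498162 cn(u+v)=0.46562596 dn(u+v)=0.94677168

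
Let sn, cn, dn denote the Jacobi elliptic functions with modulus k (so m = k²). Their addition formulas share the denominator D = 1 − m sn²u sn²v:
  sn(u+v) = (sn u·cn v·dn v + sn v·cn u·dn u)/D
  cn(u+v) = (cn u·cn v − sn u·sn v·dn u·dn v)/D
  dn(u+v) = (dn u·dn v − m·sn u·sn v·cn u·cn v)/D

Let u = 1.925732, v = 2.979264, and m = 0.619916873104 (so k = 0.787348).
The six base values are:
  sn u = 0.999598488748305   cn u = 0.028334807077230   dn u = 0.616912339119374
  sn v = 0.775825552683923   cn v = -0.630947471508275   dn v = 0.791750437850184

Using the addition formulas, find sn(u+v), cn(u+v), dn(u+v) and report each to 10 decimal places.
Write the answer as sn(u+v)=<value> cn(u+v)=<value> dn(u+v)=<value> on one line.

sn(u+v)=-0.7745781101 cn(u+v)=-0.6324782616 dn(u+v)=0.7925072237

m = k² = 0.619916873104
D = 1 − m·sn²u·sn²v = 0.6271683284687726
sn(u+v) = (sn u·cn v·dn v + sn v·cn u·dn u)/D = -0.4857908585780361/0.6271683284687726 = -0.7745781100969994
cn(u+v) = (cn u·cn v − sn u·sn v·dn u·dn v)/D = -0.3966703341016679/0.6271683284687726 = -0.6324782615699615
dn(u+v) = (dn u·dn v − m·sn u·sn v·cn u·cn v)/D = 0.497035430776758/0.6271683284687726 = 0.7925072236831008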